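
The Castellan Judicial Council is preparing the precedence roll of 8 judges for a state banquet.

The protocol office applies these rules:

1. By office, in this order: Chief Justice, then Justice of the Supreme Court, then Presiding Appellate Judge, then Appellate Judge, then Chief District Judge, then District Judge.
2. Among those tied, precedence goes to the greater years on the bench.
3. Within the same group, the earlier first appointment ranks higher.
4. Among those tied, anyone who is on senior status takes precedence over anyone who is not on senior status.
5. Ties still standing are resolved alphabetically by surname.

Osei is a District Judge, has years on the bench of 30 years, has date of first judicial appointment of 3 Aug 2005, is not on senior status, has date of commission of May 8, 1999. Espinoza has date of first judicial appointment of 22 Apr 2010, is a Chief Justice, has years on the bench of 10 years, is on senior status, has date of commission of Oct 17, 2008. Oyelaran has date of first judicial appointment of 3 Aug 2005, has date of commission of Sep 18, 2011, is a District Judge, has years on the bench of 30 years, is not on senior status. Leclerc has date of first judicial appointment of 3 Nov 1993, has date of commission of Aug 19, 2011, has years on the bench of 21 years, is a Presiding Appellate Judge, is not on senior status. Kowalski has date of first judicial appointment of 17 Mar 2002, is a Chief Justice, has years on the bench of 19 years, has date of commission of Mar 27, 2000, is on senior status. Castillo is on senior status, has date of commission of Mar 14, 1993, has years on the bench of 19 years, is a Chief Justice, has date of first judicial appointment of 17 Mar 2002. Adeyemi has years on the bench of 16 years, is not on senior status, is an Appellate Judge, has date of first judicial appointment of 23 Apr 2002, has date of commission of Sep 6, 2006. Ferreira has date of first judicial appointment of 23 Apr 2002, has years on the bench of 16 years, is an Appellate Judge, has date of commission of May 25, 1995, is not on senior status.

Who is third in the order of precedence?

Espinoza

By office: Castillo, Kowalski and Espinoza (Chief Justice); then Leclerc (Presiding Appellate Judge); then Adeyemi and Ferreira (Appellate Judge); then Osei and Oyelaran (District Judge).
Among Castillo, Kowalski and Espinoza, by years on the bench (higher first): Castillo and Kowalski (19 years) before Espinoza (10 years).
Castillo and Kowalski both have date of first judicial appointment 17 Mar 2002, so the next rule applies.
Castillo and Kowalski are each on senior status, so the next rule applies.
Among Castillo and Kowalski, alphabetically by surname: Castillo before Kowalski.
Adeyemi and Ferreira both have years on the bench 16 years, so the next rule applies.
Adeyemi and Ferreira both have date of first judicial appointment 23 Apr 2002, so the next rule applies.
Adeyemi and Ferreira are each not on senior status, so the next rule applies.
Among Adeyemi and Ferreira, alphabetically by surname: Adeyemi before Ferreira.
Osei and Oyelaran both have years on the bench 30 years, so the next rule applies.
Osei and Oyelaran both have date of first judicial appointment 3 Aug 2005, so the next rule applies.
Osei and Oyelaran are each not on senior status, so the next rule applies.
Among Osei and Oyelaran, alphabetically by surname: Osei before Oyelaran.
Order: Castillo, Kowalski, Espinoza, Leclerc, Adeyemi, Ferreira, Osei, Oyelaran.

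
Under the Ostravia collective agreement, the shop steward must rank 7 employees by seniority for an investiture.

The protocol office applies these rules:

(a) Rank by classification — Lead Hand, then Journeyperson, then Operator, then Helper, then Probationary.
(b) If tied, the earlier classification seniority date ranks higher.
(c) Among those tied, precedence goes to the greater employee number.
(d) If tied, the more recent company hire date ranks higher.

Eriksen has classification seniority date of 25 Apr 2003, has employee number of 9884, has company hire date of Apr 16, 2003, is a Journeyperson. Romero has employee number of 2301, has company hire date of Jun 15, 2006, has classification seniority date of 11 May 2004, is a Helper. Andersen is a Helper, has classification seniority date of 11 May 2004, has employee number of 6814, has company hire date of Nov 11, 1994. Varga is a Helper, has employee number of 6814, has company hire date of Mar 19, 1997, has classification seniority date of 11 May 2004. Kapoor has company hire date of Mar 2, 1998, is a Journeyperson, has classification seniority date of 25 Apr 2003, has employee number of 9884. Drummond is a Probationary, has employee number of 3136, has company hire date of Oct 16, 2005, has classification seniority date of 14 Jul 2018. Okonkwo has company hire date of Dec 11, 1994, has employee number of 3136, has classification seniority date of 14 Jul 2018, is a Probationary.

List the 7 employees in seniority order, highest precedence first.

By classification: Eriksen and Kapoor (Journeyperson); then Varga, Andersen and Romero (Helper); then Drummond and Okonkwo (Probationary).
Eriksen and Kapoor both have classification seniority date 25 Apr 2003, so the next rule applies.
Eriksen and Kapoor both have employee number 9884, so the next rule applies.
Among Eriksen and Kapoor, by company hire date (later first): Eriksen (Apr 16, 2003) before Kapoor (Mar 2, 1998).
Varga, Andersen and Romero all have classification seniority date 11 May 2004, so the next rule applies.
Among Varga, Andersen and Romero, by employee number (higher first): Varga and Andersen (6814) before Romero (2301).
Among Varga and Andersen, by company hire date (later first): Varga (Mar 19, 1997) before Andersen (Nov 11, 1994).
Drummond and Okonkwo both have classification seniority date 14 Jul 2018, so the next rule applies.
Drummond and Okonkwo both have employee number 3136, so the next rule applies.
Among Drummond and Okonkwo, by company hire date (later first): Drummond (Oct 16, 2005) before Okonkwo (Dec 11, 1994).
Full order: Eriksen, Kapoor, Varga, Andersen, Romero, Drummond, Okonkwo.

Eriksen, Kapoor, Varga, Andersen, Romero, Drummond, Okonkwo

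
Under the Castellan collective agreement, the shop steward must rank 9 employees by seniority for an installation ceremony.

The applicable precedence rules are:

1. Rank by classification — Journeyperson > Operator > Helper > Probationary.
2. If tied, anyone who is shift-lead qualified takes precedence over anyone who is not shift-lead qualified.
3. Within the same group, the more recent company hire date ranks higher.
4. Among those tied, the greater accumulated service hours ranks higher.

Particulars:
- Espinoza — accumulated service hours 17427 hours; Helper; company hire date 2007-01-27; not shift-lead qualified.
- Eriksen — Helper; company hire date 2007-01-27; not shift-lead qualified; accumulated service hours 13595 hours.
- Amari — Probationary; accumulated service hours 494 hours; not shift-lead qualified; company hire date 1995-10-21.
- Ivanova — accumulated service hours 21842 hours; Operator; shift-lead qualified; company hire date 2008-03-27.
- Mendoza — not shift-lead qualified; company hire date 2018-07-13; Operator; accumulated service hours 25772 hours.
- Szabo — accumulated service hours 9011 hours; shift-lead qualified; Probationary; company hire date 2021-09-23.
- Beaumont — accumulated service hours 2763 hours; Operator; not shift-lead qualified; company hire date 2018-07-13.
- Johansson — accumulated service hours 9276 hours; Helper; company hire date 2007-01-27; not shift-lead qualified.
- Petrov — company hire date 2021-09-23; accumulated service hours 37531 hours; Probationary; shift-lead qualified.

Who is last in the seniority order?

Amari

By classification: Ivanova, Mendoza and Beaumont (Operator); then Espinoza, Eriksen and Johansson (Helper); then Petrov, Szabo and Amari (Probationary).
Among Ivanova, Mendoza and Beaumont, shift-lead qualified before not shift-lead qualified: Ivanova (shift-lead qualified) before Mendoza and Beaumont (not shift-lead qualified).
Mendoza and Beaumont both have company hire date 2018-07-13, so the next rule applies.
Among Mendoza and Beaumont, by accumulated service hours (higher first): Mendoza (25772 hours) before Beaumont (2763 hours).
Espinoza, Eriksen and Johansson are each not shift-lead qualified, so the next rule applies.
Espinoza, Eriksen and Johansson all have company hire date 2007-01-27, so the next rule applies.
Among Espinoza, Eriksen and Johansson, by accumulated service hours (higher first): Espinoza (17427 hours) before Eriksen (13595 hours) before Johansson (9276 hours).
Among Petrov, Szabo and Amari, shift-lead qualified before not shift-lead qualified: Petrov and Szabo (shift-lead qualified) before Amari (not shift-lead qualified).
Petrov and Szabo both have company hire date 2021-09-23, so the next rule applies.
Among Petrov and Szabo, by accumulated service hours (higher first): Petrov (37531 hours) before Szabo (9011 hours).
Order: Ivanova, Mendoza, Beaumont, Espinoza, Eriksen, Johansson, Petrov, Szabo, Amari.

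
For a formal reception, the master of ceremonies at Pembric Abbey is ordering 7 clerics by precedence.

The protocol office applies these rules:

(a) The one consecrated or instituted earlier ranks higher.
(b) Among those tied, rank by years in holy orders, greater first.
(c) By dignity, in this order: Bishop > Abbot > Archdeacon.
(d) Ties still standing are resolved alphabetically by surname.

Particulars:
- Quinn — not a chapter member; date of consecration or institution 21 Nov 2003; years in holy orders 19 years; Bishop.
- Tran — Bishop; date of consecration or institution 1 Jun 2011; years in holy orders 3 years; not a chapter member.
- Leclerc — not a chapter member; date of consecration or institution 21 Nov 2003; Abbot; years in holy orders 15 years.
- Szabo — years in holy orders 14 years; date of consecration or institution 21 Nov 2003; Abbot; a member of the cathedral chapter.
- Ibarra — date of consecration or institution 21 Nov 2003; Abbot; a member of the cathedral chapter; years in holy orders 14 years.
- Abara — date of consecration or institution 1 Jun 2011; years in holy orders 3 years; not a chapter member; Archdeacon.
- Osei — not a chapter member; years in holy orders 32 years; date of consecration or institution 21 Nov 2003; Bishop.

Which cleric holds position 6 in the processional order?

By date of consecration or institution (earlier first): Osei, Quinn, Leclerc, Ibarra and Szabo (each 21 Nov 2003); then Tran and Abara (both 1 Jun 2011).
Among Osei, Quinn, Leclerc, Ibarra and Szabo, by years in holy orders (higher first): Osei (32 years) before Quinn (19 years) before Leclerc (15 years) before Ibarra and Szabo (14 years).
Ibarra and Szabo are each Abbot, so the next rule applies.
Among Ibarra and Szabo, alphabetically by surname: Ibarra before Szabo.
Tran and Abara both have years in holy orders 3 years, so the next rule applies.
Among Tran and Abara, by dignity: Tran (Bishop) before Abara (Archdeacon).
Order: Osei, Quinn, Leclerc, Ibarra, Szabo, Tran, Abara.

Tran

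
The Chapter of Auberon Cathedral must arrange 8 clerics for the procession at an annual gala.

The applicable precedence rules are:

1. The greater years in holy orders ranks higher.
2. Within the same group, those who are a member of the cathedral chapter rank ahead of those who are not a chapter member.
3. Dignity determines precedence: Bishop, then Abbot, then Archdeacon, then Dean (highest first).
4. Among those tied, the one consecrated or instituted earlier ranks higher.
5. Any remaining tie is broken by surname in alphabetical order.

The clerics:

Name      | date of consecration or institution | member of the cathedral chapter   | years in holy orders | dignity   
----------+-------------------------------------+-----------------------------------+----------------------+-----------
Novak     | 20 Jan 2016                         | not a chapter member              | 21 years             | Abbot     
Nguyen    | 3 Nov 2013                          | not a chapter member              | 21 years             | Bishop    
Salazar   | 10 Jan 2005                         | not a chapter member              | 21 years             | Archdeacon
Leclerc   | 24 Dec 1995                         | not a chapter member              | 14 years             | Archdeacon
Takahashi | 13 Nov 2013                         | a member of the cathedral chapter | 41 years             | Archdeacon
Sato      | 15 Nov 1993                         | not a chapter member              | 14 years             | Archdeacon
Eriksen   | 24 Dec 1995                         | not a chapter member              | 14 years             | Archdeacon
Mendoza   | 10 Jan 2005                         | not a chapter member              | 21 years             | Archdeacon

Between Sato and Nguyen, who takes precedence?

Nguyen

By years in holy orders (higher first): Takahashi (41 years); then Nguyen, Novak, Mendoza and Salazar (each 21 years); then Sato, Eriksen and Leclerc (each 14 years).
Nguyen, Novak, Mendoza and Salazar are each not a chapter member, so the next rule applies.
Among Nguyen, Novak, Mendoza and Salazar, by dignity: Nguyen (Bishop) before Novak (Abbot) before Mendoza and Salazar (Archdeacon).
Mendoza and Salazar both have date of consecration or institution 10 Jan 2005, so the next rule applies.
Among Mendoza and Salazar, alphabetically by surname: Mendoza before Salazar.
Sato, Eriksen and Leclerc are each not a chapter member, so the next rule applies.
Sato, Eriksen and Leclerc are each Archdeacon, so the next rule applies.
Among Sato, Eriksen and Leclerc, by date of consecration or institution (earlier first): Sato (15 Nov 1993) before Eriksen and Leclerc (24 Dec 1995).
Among Eriksen and Leclerc, alphabetically by surname: Eriksen before Leclerc.
So Nguyen takes precedence.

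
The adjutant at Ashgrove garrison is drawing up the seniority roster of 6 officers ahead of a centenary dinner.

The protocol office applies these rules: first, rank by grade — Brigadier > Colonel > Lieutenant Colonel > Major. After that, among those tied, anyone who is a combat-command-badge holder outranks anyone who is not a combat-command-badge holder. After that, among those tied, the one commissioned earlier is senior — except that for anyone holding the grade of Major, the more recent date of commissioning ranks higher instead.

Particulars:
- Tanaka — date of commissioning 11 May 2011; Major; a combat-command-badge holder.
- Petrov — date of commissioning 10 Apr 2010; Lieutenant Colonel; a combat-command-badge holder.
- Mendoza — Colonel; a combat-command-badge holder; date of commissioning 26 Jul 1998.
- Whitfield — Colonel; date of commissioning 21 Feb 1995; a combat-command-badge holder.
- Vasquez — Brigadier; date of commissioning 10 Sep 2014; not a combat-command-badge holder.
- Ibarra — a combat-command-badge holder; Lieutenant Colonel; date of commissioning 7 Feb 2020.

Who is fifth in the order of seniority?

By grade: Vasquez (Brigadier); then Whitfield and Mendoza (Colonel); then Petrov and Ibarra (Lieutenant Colonel); then Tanaka (Major).
Whitfield and Mendoza are each a combat-command-badge holder, so the next rule applies.
Among Whitfield and Mendoza, by date of commissioning (earlier first): Whitfield (21 Feb 1995) before Mendoza (26 Jul 1998).
Petrov and Ibarra are each a combat-command-badge holder, so the next rule applies.
Among Petrov and Ibarra, by date of commissioning (earlier first): Petrov (10 Apr 2010) before Ibarra (7 Feb 2020).
Order: Vasquez, Whitfield, Mendoza, Petrov, Ibarra, Tanaka.

Ibarra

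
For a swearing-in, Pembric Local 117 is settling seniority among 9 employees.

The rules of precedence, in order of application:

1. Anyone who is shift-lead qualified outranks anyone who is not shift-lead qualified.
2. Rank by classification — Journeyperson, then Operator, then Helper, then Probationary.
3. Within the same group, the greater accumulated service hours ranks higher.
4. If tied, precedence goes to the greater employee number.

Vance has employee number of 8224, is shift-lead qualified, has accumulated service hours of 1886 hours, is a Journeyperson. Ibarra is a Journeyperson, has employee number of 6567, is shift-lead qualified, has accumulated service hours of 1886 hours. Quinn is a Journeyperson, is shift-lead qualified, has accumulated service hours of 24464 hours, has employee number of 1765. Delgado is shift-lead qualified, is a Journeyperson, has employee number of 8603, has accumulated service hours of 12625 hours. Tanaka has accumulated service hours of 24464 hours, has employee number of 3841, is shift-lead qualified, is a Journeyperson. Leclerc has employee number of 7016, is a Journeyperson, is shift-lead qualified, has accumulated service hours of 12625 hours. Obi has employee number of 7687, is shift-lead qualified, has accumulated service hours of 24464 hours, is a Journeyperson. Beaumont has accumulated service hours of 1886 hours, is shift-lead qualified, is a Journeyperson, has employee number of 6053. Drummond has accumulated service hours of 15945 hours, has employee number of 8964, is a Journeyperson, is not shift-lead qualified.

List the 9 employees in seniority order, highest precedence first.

Obi, Tanaka, Quinn, Delgado, Leclerc, Vance, Ibarra, Beaumont, Drummond

By the first rule: Obi, Tanaka, Quinn, Delgado, Leclerc, Vance, Ibarra and Beaumont (each shift-lead qualified); then Drummond (not shift-lead qualified).
Obi, Tanaka, Quinn, Delgado, Leclerc, Vance, Ibarra and Beaumont are each Journeyperson, so the next rule applies.
Among Obi, Tanaka, Quinn, Delgado, Leclerc, Vance, Ibarra and Beaumont, by accumulated service hours (higher first): Obi, Tanaka and Quinn (24464 hours) before Delgado and Leclerc (12625 hours) before Vance, Ibarra and Beaumont (1886 hours).
Among Obi, Tanaka and Quinn, by employee number (higher first): Obi (7687) before Tanaka (3841) before Quinn (1765).
Among Delgado and Leclerc, by employee number (higher first): Delgado (8603) before Leclerc (7016).
Among Vance, Ibarra and Beaumont, by employee number (higher first): Vance (8224) before Ibarra (6567) before Beaumont (6053).
Full order: Obi, Tanaka, Quinn, Delgado, Leclerc, Vance, Ibarra, Beaumont, Drummond.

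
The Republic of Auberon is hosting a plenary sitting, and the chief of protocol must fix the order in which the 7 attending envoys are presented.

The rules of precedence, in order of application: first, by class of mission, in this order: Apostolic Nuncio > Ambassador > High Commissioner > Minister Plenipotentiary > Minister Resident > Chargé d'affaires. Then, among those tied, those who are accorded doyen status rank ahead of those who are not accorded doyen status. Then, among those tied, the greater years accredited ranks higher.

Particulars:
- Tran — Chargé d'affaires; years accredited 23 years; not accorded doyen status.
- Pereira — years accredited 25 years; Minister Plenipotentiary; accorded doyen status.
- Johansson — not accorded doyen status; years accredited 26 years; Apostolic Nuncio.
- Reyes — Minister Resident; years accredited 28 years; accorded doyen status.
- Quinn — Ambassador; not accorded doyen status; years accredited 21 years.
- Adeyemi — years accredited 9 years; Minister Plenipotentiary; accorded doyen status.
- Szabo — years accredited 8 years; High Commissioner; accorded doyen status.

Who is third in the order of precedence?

By class of mission: Johansson (Apostolic Nuncio); then Quinn (Ambassador); then Szabo (High Commissioner); then Pereira and Adeyemi (Minister Plenipotentiary); then Reyes (Minister Resident); then Tran (Chargé d'affaires).
Pereira and Adeyemi are each accorded doyen status, so the next rule applies.
Among Pereira and Adeyemi, by years accredited (higher first): Pereira (25 years) before Adeyemi (9 years).
Order: Johansson, Quinn, Szabo, Pereira, Adeyemi, Reyes, Tran.

Szabo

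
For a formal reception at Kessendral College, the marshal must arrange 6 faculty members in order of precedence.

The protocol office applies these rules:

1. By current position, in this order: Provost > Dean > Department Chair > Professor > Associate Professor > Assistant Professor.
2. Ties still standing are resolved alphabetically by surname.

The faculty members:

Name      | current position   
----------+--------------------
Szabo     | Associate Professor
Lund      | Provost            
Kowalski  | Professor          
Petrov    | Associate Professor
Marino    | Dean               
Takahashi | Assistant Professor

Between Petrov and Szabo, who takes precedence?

Petrov

By current position: Lund (Provost); then Marino (Dean); then Kowalski (Professor); then Petrov and Szabo (Associate Professor); then Takahashi (Assistant Professor).
Among Petrov and Szabo, alphabetically by surname: Petrov before Szabo.
So Petrov takes precedence.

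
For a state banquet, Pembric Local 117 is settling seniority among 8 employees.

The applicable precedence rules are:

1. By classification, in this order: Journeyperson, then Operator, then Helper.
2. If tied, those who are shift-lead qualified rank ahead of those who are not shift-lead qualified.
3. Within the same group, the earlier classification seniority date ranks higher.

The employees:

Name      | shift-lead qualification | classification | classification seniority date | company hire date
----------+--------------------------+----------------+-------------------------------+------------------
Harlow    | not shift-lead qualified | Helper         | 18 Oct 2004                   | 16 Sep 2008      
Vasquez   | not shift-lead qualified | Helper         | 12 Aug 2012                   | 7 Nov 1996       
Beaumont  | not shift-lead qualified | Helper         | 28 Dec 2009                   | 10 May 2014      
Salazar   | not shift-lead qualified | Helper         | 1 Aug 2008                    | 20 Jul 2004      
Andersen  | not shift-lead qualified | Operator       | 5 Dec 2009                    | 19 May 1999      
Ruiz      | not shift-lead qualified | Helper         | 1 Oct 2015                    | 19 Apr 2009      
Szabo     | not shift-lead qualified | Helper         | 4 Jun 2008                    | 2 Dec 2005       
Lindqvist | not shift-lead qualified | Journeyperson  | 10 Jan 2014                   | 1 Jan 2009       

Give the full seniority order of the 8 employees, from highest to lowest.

Lindqvist, Andersen, Harlow, Szabo, Salazar, Beaumont, Vasquez, Ruiz

By classification: Lindqvist (Journeyperson); then Andersen (Operator); then Harlow, Szabo, Salazar, Beaumont, Vasquez and Ruiz (Helper).
Harlow, Szabo, Salazar, Beaumont, Vasquez and Ruiz are each not shift-lead qualified, so the next rule applies.
Among Harlow, Szabo, Salazar, Beaumont, Vasquez and Ruiz, by classification seniority date (earlier first): Harlow (18 Oct 2004) before Szabo (4 Jun 2008) before Salazar (1 Aug 2008) before Beaumont (28 Dec 2009) before Vasquez (12 Aug 2012) before Ruiz (1 Oct 2015).
Full order: Lindqvist, Andersen, Harlow, Szabo, Salazar, Beaumont, Vasquez, Ruiz.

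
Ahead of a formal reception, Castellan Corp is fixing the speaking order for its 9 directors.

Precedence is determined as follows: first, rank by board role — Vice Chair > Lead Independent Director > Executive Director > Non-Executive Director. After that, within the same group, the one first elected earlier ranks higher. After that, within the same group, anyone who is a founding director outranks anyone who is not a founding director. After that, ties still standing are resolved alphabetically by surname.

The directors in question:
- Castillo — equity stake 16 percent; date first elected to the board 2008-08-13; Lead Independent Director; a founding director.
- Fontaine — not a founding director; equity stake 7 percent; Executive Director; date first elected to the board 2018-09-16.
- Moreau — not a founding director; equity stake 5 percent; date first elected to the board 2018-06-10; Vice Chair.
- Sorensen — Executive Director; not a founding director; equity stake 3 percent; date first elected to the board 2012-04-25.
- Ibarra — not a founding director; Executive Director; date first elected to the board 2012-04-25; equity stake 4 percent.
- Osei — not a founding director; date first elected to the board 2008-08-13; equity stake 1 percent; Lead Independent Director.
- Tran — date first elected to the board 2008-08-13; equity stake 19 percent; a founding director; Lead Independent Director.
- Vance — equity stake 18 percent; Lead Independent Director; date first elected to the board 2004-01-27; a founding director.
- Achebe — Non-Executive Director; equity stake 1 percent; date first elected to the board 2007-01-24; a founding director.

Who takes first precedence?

By board role: Moreau (Vice Chair); then Vance, Castillo, Tran and Osei (Lead Independent Director); then Ibarra, Sorensen and Fontaine (Executive Director); then Achebe (Non-Executive Director).
Among Vance, Castillo, Tran and Osei, by date first elected to the board (earlier first): Vance (2004-01-27) before Castillo, Tran and Osei (2008-08-13).
Among Castillo, Tran and Osei, a founding director before not a founding director: Castillo and Tran (a founding director) before Osei (not a founding director).
Among Castillo and Tran, alphabetically by surname: Castillo before Tran.
Among Ibarra, Sorensen and Fontaine, by date first elected to the board (earlier first): Ibarra and Sorensen (2012-04-25) before Fontaine (2018-09-16).
Ibarra and Sorensen are each not a founding director, so the next rule applies.
Among Ibarra and Sorensen, alphabetically by surname: Ibarra before Sorensen.
Order: Moreau, Vance, Castillo, Tran, Osei, Ibarra, Sorensen, Fontaine, Achebe.

Moreau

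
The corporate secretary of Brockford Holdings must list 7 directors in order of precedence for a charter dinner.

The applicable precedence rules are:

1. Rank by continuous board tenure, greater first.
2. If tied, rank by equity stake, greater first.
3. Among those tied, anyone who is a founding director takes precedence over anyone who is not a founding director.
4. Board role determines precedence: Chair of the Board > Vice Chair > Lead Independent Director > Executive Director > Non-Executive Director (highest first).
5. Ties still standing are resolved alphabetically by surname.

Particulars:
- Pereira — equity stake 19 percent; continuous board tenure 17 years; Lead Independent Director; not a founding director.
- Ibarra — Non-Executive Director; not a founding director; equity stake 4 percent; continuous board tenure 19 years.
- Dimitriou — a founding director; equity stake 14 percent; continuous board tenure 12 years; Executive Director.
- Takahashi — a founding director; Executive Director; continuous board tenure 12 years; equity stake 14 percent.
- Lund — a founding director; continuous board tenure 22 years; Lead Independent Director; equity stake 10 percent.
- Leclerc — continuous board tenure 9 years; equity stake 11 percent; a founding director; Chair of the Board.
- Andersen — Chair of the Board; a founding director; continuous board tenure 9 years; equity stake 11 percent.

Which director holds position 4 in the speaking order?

By continuous board tenure (higher first): Lund (22 years); then Ibarra (19 years); then Pereira (17 years); then Dimitriou and Takahashi (both 12 years); then Andersen and Leclerc (both 9 years).
Dimitriou and Takahashi both have equity stake 14 percent, so the next rule applies.
Dimitriou and Takahashi are each a founding director, so the next rule applies.
Dimitriou and Takahashi are each Executive Director, so the next rule applies.
Among Dimitriou and Takahashi, alphabetically by surname: Dimitriou before Takahashi.
Andersen and Leclerc both have equity stake 11 percent, so the next rule applies.
Andersen and Leclerc are each a founding director, so the next rule applies.
Andersen and Leclerc are each Chair of the Board, so the next rule applies.
Among Andersen and Leclerc, alphabetically by surname: Andersen before Leclerc.
Order: Lund, Ibarra, Pereira, Dimitriou, Takahashi, Andersen, Leclerc.

Dimitriou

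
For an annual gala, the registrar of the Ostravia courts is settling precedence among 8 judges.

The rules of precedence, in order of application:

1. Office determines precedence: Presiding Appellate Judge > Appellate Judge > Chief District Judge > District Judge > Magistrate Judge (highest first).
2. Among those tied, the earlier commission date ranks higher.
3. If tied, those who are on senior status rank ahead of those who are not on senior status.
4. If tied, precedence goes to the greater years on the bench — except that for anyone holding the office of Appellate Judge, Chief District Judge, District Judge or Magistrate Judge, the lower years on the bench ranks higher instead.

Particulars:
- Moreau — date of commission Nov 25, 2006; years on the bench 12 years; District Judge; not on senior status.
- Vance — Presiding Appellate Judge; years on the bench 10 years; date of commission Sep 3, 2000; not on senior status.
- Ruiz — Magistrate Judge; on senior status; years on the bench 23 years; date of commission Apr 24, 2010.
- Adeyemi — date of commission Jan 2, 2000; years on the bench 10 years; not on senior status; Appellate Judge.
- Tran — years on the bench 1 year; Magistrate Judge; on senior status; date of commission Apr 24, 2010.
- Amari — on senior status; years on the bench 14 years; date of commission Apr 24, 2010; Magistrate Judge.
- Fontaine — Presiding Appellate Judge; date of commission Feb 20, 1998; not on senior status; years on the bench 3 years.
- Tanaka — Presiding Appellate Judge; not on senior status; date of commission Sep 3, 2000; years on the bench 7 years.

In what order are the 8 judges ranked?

Fontaine, Vance, Tanaka, Adeyemi, Moreau, Tran, Amari, Ruiz

By office: Fontaine, Vance and Tanaka (Presiding Appellate Judge); then Adeyemi (Appellate Judge); then Moreau (District Judge); then Tran, Amari and Ruiz (Magistrate Judge).
Among Fontaine, Vance and Tanaka, by date of commission (earlier first): Fontaine (Feb 20, 1998) before Vance and Tanaka (Sep 3, 2000).
Vance and Tanaka are each not on senior status, so the next rule applies.
Among Vance and Tanaka, by years on the bench (higher first): Vance (10 years) before Tanaka (7 years).
Tran, Amari and Ruiz all have date of commission Apr 24, 2010, so the next rule applies.
Tran, Amari and Ruiz are each on senior status, so the next rule applies.
Among Tran, Amari and Ruiz, by years on the bench (lower first) (reversed rule for this group): Tran (1 year) before Amari (14 years) before Ruiz (23 years).
Full order: Fontaine, Vance, Tanaka, Adeyemi, Moreau, Tran, Amari, Ruiz.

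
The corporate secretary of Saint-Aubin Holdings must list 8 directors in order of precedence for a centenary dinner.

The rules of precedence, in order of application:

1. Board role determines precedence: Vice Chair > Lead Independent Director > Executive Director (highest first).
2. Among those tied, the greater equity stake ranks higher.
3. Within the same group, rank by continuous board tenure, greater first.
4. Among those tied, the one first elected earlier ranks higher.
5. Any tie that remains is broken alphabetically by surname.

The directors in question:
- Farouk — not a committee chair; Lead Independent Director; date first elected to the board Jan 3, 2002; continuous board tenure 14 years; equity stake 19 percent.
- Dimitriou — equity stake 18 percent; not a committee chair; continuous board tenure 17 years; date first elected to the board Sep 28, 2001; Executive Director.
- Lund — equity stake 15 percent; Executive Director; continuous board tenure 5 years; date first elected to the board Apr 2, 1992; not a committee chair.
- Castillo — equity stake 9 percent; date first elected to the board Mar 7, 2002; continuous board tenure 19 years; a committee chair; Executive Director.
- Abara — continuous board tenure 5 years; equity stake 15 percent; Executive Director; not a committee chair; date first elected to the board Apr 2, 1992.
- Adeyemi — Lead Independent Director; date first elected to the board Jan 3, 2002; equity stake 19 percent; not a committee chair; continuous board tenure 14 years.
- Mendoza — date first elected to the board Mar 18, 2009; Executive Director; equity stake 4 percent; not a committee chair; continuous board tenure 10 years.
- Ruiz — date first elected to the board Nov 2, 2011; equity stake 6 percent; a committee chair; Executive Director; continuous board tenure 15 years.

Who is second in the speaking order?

Farouk

By board role: Adeyemi and Farouk (Lead Independent Director); then Dimitriou, Abara, Lund, Castillo, Ruiz and Mendoza (Executive Director).
Adeyemi and Farouk both have equity stake 19 percent, so the next rule applies.
Adeyemi and Farouk both have continuous board tenure 14 years, so the next rule applies.
Adeyemi and Farouk both have date first elected to the board Jan 3, 2002, so the next rule applies.
Among Adeyemi and Farouk, alphabetically by surname: Adeyemi before Farouk.
Among Dimitriou, Abara, Lund, Castillo, Ruiz and Mendoza, by equity stake (higher first): Dimitriou (18 percent) before Abara and Lund (15 percent) before Castillo (9 percent) before Ruiz (6 percent) before Mendoza (4 percent).
Abara and Lund both have continuous board tenure 5 years, so the next rule applies.
Abara and Lund both have date first elected to the board Apr 2, 1992, so the next rule applies.
Among Abara and Lund, alphabetically by surname: Abara before Lund.
Order: Adeyemi, Farouk, Dimitriou, Abara, Lund, Castillo, Ruiz, Mendoza.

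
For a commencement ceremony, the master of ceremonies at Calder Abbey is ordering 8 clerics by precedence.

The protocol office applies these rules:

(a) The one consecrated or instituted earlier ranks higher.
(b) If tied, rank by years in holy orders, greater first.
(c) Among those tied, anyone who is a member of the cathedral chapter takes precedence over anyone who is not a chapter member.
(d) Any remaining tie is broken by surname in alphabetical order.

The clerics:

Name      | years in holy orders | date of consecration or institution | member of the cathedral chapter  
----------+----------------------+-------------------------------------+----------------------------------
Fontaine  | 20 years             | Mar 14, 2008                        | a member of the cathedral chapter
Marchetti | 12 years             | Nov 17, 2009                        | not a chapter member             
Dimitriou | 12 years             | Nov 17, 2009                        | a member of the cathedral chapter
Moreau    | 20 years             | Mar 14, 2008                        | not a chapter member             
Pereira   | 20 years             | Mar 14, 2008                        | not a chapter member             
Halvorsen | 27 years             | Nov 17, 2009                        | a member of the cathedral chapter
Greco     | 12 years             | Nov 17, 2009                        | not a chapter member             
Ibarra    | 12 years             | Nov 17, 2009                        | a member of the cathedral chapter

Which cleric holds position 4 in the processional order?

By date of consecration or institution (earlier first): Fontaine, Moreau and Pereira (each Mar 14, 2008); then Halvorsen, Dimitriou, Ibarra, Greco and Marchetti (each Nov 17, 2009).
Fontaine, Moreau and Pereira all have years in holy orders 20 years, so the next rule applies.
Among Fontaine, Moreau and Pereira, a member of the cathedral chapter before not a chapter member: Fontaine (a member of the cathedral chapter) before Moreau and Pereira (not a chapter member).
Among Moreau and Pereira, alphabetically by surname: Moreau before Pereira.
Among Halvorsen, Dimitriou, Ibarra, Greco and Marchetti, by years in holy orders (higher first): Halvorsen (27 years) before Dimitriou, Ibarra, Greco and Marchetti (12 years).
Among Dimitriou, Ibarra, Greco and Marchetti, a member of the cathedral chapter before not a chapter member: Dimitriou and Ibarra (a member of the cathedral chapter) before Greco and Marchetti (not a chapter member).
Among Dimitriou and Ibarra, alphabetically by surname: Dimitriou before Ibarra.
Among Greco and Marchetti, alphabetically by surname: Greco before Marchetti.
Order: Fontaine, Moreau, Pereira, Halvorsen, Dimitriou, Ibarra, Greco, Marchetti.

Halvorsen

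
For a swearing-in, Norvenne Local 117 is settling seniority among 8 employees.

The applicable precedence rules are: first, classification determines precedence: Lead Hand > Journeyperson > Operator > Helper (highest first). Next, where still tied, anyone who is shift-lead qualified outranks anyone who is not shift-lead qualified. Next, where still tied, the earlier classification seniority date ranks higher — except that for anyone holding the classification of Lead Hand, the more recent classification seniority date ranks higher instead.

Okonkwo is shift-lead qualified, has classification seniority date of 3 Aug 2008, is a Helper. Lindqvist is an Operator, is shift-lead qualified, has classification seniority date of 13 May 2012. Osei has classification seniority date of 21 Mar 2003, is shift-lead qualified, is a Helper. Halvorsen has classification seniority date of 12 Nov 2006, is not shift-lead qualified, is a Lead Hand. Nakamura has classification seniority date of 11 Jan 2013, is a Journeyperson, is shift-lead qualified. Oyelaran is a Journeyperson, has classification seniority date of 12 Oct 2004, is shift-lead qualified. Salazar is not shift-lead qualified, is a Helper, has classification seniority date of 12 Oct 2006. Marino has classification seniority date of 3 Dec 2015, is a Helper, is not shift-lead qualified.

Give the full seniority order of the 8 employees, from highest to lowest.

By classification: Halvorsen (Lead Hand); then Oyelaran and Nakamura (Journeyperson); then Lindqvist (Operator); then Osei, Okonkwo, Salazar and Marino (Helper).
Oyelaran and Nakamura are each shift-lead qualified, so the next rule applies.
Among Oyelaran and Nakamura, by classification seniority date (earlier first): Oyelaran (12 Oct 2004) before Nakamura (11 Jan 2013).
Among Osei, Okonkwo, Salazar and Marino, shift-lead qualified before not shift-lead qualified: Osei and Okonkwo (shift-lead qualified) before Salazar and Marino (not shift-lead qualified).
Among Osei and Okonkwo, by classification seniority date (earlier first): Osei (21 Mar 2003) before Okonkwo (3 Aug 2008).
Among Salazar and Marino, by classification seniority date (earlier first): Salazar (12 Oct 2006) before Marino (3 Dec 2015).
Full order: Halvorsen, Oyelaran, Nakamura, Lindqvist, Osei, Okonkwo, Salazar, Marino.

Halvorsen, Oyelaran, Nakamura, Lindqvist, Osei, Okonkwo, Salazar, Marino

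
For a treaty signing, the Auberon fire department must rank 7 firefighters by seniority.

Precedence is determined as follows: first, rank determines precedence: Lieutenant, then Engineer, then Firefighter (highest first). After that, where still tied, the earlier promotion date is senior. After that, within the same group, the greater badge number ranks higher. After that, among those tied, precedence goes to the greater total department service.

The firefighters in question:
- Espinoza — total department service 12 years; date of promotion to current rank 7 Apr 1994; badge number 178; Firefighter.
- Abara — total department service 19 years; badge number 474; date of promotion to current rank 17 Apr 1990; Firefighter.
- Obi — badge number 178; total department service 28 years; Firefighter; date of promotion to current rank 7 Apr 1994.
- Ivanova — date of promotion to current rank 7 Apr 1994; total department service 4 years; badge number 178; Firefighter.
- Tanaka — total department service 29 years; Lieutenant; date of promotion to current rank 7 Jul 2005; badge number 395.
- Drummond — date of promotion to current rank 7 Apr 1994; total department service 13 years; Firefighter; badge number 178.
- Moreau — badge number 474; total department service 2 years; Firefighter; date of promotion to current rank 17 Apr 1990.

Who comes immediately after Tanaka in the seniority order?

By rank: Tanaka (Lieutenant); then Abara, Moreau, Obi, Drummond, Espinoza and Ivanova (Firefighter).
Among Abara, Moreau, Obi, Drummond, Espinoza and Ivanova, by date of promotion to current rank (earlier first): Abara and Moreau (17 Apr 1990) before Obi, Drummond, Espinoza and Ivanova (7 Apr 1994).
Abara and Moreau both have badge number 474, so the next rule applies.
Among Abara and Moreau, by total department service (higher first): Abara (19 years) before Moreau (2 years).
Obi, Drummond, Espinoza and Ivanova all have badge number 178, so the next rule applies.
Among Obi, Drummond, Espinoza and Ivanova, by total department service (higher first): Obi (28 years) before Drummond (13 years) before Espinoza (12 years) before Ivanova (4 years).
Order: Tanaka, Abara, Moreau, Obi, Drummond, Espinoza, Ivanova.

Abara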